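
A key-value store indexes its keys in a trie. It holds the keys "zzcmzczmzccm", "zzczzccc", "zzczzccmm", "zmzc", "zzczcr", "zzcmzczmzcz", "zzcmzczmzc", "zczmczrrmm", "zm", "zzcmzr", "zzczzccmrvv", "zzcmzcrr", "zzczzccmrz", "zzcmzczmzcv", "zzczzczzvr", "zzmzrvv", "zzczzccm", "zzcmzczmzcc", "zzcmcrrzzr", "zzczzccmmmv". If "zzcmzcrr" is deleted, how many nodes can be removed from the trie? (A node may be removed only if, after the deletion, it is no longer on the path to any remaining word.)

2

A node on "zzcmzcrr"'s path can go only if nothing else ends at it or branches off below it.
The suffix "rr" (2 nodes) is used only by "zzcmzcrr"; the node for "zzcmzc" still has the child "z", so pruning stops there.
Nodes removed: 2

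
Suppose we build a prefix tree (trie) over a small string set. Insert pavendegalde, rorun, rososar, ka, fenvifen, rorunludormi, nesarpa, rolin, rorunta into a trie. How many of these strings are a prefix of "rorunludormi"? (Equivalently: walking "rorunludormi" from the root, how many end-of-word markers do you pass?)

2

Check each prefix of "rorunludormi" against the stored set — each match is an end-marker on the path.
Prefixes of the query that are stored words: "rorun", "rorunludormi"
Count: 2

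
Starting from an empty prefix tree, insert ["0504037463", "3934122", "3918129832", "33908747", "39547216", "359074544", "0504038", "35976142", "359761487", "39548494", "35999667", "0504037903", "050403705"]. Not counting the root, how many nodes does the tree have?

For each word, the new-node count is its length minus the longest prefix already in the trie:
  "0504037463" → 10 new (0, 5, 0, 4, 0, 3, 7, 4, 6, 3)
  "3934122" → 7 new (3, 9, 3, 4, 1, 2, 2)
  "3918129832" → prefix "39" already present; 8 new (1, 8, 1, 2, 9, 8, 3, 2)
  "33908747" → prefix "3" already present; 7 new (3, 9, 0, 8, 7, 4, 7)
  "39547216" → prefix "39" already present; 6 new (5, 4, 7, 2, 1, 6)
  "359074544" → prefix "3" already present; 8 new (5, 9, 0, 7, 4, 5, 4, 4)
  "0504038" → prefix "050403" already present; 1 new (8)
  "35976142" → prefix "359" already present; 5 new (7, 6, 1, 4, 2)
  "359761487" → prefix "3597614" already present; 2 new (8, 7)
  "39548494" → prefix "3954" already present; 4 new (8, 4, 9, 4)
  "35999667" → prefix "359" already present; 5 new (9, 9, 6, 6, 7)
  "0504037903" → prefix "0504037" already present; 3 new (9, 0, 3)
  "050403705" → prefix "0504037" already present; 2 new (0, 5)
Total nodes = 10 + 7 + 8 + 7 + 6 + 8 + 1 + 5 + 2 + 4 + 5 + 3 + 2 = 68

68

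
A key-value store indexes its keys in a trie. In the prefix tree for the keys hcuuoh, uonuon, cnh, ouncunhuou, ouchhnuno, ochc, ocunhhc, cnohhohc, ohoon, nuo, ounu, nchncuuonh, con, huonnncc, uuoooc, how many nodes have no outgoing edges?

Leaves are exactly the stored words that no other stored word extends.
Those words: "cnh", "cnohhohc", "con", "hcuuoh", "huonnncc", "nchncuuonh", "nuo", "ochc", "ocunhhc", "ohoon", "ouchhnuno", "ouncunhuou", "ounu", "uonuon", "uuoooc"
Leaf count: 15

15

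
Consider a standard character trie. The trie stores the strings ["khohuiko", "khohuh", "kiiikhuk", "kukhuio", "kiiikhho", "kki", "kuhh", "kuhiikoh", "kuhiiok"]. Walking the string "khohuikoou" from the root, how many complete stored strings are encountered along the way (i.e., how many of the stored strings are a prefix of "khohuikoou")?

1

Check each prefix of "khohuikoou" against the stored set — each match is an end-marker on the path.
Prefixes of the query that are stored words: "khohuiko"
Count: 1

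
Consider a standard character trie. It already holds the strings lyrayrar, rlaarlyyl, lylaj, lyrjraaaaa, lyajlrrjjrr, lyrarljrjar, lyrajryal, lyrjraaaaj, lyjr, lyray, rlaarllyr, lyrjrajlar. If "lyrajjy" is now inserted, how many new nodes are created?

2

The longest prefix of "lyrajjy" already in the trie is "lyraj" (length 5).
So 7 − 5 = 2 new nodes.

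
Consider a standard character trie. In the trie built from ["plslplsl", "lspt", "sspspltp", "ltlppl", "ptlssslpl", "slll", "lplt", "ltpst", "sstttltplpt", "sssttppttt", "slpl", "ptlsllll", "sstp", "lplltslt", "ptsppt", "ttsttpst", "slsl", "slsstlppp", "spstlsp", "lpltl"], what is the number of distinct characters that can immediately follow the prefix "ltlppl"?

The children of the "ltlppl" node are the distinct next characters among strings starting with "ltlppl".
No stored string extends past "ltlppl".
That node has 0 child edges.

0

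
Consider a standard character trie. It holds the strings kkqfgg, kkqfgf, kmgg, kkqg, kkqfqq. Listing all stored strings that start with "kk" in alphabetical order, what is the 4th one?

Filter for "kk…" and sort: "kkqfgf", "kkqfgg", "kkqfqq", "kkqg"
The 4th is kkqg.

kkqg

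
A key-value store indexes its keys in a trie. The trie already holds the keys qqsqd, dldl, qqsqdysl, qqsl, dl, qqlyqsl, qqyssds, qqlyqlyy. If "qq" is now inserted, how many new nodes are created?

0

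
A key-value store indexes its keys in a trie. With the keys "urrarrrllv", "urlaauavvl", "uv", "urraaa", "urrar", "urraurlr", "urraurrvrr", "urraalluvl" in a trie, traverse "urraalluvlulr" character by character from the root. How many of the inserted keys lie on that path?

Traverse "urraalluvlulr" character by character; count nodes along the way that are marked as word ends.
Prefixes of the query that are stored words: "urraalluvl"
Count: 1

1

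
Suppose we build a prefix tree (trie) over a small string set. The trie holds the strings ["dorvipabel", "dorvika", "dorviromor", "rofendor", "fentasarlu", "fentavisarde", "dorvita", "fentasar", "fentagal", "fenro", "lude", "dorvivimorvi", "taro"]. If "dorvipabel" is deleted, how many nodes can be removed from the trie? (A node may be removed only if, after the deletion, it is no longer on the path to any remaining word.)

A node on "dorvipabel"'s path can go only if nothing else ends at it or branches off below it.
The suffix "pabel" (5 nodes) is used only by "dorvipabel"; the node for "dorvi" still has the child "k", so pruning stops there.
Nodes removed: 5

5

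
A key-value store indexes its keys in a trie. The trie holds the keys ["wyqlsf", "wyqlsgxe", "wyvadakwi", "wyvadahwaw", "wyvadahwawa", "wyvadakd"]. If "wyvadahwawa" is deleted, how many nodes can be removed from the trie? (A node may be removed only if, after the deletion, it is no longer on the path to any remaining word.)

1

After clearing the end-marker at "wyvadahwawa", prune upward until reaching a node still needed by another word.
The suffix "a" (1 node) is used only by "wyvadahwawa"; "wyvadahwaw" is itself a stored word, so pruning stops there.
Nodes removed: 1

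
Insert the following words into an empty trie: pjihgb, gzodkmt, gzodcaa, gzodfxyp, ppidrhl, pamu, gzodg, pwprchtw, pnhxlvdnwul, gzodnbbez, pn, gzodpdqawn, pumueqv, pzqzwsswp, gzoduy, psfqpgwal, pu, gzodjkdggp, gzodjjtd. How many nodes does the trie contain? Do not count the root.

For each word, the new-node count is its length minus the longest prefix already in the trie:
  "pjihgb" → 6 new (p, j, i, h, g, b)
  "gzodkmt" → 7 new (g, z, o, d, k, m, t)
  "gzodcaa" → prefix "gzod" already present; 3 new (c, a, a)
  "gzodfxyp" → prefix "gzod" already present; 4 new (f, x, y, p)
  "ppidrhl" → prefix "p" already present; 6 new (p, i, d, r, h, l)
  "pamu" → prefix "p" already present; 3 new (a, m, u)
  "gzodg" → prefix "gzod" already present; 1 new (g)
  "pwprchtw" → prefix "p" already present; 7 new (w, p, r, c, h, t, w)
  "pnhxlvdnwul" → prefix "p" already present; 10 new (n, h, x, l, v, d, n, w, u, l)
  "gzodnbbez" → prefix "gzod" already present; 5 new (n, b, b, e, z)
  "pn" → prefix "pn" already present; 0 new (none)
  "gzodpdqawn" → prefix "gzod" already present; 6 new (p, d, q, a, w, n)
  "pumueqv" → prefix "p" already present; 6 new (u, m, u, e, q, v)
  "pzqzwsswp" → prefix "p" already present; 8 new (z, q, z, w, s, s, w, p)
  "gzoduy" → prefix "gzod" already present; 2 new (u, y)
  "psfqpgwal" → prefix "p" already present; 8 new (s, f, q, p, g, w, a, l)
  "pu" → prefix "pu" already present; 0 new (none)
  "gzodjkdggp" → prefix "gzod" already present; 6 new (j, k, d, g, g, p)
  "gzodjjtd" → prefix "gzodj" already present; 3 new (j, t, d)
Total nodes = 6 + 7 + 3 + 4 + 6 + 3 + 1 + 7 + 10 + 5 + 0 + 6 + 6 + 8 + 2 + 8 + 0 + 6 + 3 = 91

91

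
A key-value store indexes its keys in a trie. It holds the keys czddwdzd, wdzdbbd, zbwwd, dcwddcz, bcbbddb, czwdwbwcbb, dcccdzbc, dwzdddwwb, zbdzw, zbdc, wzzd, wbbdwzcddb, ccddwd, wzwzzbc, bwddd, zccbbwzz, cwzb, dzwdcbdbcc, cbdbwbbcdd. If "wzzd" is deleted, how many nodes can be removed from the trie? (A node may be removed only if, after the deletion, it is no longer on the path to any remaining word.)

2

Walk "wzzd" from the leaf back toward the root, removing each node that no remaining word uses.
The suffix "zd" (2 nodes) is used only by "wzzd"; the node for "wz" still has the child "w", so pruning stops there.
Nodes removed: 2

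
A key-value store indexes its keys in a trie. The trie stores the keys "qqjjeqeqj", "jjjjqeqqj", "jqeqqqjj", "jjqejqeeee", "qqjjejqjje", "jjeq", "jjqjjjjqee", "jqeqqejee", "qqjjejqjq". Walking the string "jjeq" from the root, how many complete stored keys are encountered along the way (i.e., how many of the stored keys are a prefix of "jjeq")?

Walk "jjeq" from the root; an end-of-word marker is hit whenever a stored word is a prefix of "jjeq".
Prefixes of the query that are stored words: "jjeq"
Count: 1

1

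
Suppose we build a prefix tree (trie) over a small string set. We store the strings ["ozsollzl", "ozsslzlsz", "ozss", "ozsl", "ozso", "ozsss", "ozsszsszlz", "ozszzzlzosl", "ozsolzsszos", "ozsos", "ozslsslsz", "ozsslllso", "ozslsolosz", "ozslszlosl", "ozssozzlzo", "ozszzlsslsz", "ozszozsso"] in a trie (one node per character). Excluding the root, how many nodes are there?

Count nodes per top-level branch (shared prefixes stored once):
  'o'-branch (ozsl, ozslsolosz, ozslsslsz, ozslszlosl, ozso, ozsollzl, ozsolzsszos, ozsos, ozss, ozsslllso, ozsslzlsz, ozssozzlzo, ozsss, ozsszsszlz, ozszozsso, ozszzlsslsz, ozszzzlzosl): 73 nodes
Sum: 73

73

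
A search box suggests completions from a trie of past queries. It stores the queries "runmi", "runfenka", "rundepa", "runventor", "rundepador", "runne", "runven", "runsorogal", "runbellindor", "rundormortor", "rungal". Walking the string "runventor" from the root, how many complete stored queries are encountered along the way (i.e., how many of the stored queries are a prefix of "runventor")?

2

Check each prefix of "runventor" against the stored set — each match is an end-marker on the path.
Prefixes of the query that are stored words: "runven", "runventor"
Count: 2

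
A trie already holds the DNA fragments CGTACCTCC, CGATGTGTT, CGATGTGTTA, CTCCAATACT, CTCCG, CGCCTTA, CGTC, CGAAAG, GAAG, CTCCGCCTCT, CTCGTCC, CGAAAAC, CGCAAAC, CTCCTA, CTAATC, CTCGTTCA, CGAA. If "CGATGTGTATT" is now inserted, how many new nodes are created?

3

Walking "CGATGTGTATT" from the root, the first 8 characters ("CGATGTGT") follow existing edges; "A" is the first miss.
New nodes needed: |"CGATGTGTATT"| − 8 = 11 − 8 = 3.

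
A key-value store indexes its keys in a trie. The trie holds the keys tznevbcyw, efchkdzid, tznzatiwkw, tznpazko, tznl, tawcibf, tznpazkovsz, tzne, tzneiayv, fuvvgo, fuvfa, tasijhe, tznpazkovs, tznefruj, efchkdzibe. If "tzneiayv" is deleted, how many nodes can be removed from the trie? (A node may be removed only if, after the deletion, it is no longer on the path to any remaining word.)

4

After clearing the end-marker at "tzneiayv", prune upward until reaching a node still needed by another word.
The suffix "iayv" (4 nodes) is used only by "tzneiayv"; the node for "tzne" still has the child "v", so pruning stops there.
Nodes removed: 4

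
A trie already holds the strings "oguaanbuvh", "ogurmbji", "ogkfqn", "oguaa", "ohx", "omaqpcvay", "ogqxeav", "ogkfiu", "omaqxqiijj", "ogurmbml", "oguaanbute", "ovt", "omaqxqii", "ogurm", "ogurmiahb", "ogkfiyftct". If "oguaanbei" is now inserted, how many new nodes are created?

2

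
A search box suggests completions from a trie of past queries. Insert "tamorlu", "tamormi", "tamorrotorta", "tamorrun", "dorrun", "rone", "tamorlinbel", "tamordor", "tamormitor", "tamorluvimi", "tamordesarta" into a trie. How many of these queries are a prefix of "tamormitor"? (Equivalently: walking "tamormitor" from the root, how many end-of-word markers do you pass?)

2

Check each prefix of "tamormitor" against the stored set — each match is an end-marker on the path.
Prefixes of the query that are stored words: "tamormi", "tamormitor"
Count: 2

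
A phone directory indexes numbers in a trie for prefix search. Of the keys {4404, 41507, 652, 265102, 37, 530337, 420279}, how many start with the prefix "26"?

1

Filter for entries beginning with "26":
Matches: "265102"
Count: 1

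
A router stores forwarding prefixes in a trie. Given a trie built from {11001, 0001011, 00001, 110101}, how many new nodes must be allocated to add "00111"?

Walking "00111" from the root, the first 2 characters ("00") follow existing edges; "1" is the first miss.
Each of the 3 remaining characters creates one node.

3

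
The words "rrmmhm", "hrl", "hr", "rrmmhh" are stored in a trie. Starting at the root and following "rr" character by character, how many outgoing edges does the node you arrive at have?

1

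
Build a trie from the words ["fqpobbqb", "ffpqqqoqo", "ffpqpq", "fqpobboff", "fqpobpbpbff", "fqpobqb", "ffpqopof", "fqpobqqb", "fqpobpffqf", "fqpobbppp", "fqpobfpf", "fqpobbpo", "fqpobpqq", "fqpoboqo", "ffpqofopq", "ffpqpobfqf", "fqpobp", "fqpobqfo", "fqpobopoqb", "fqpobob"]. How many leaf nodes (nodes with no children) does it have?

19

A leaf is a node with no children — equivalently, the end of a word that is not a proper prefix of any other stored word.
Those words: "ffpqofopq", "ffpqopof", "ffpqpobfqf", "ffpqpq", "ffpqqqoqo", "fqpobboff", "fqpobbpo", "fqpobbppp", "fqpobbqb", "fqpobfpf", "fqpobob", "fqpobopoqb", "fqpoboqo", "fqpobpbpbff", "fqpobpffqf", "fqpobpqq", "fqpobqb", "fqpobqfo", "fqpobqqb"
Leaf count: 19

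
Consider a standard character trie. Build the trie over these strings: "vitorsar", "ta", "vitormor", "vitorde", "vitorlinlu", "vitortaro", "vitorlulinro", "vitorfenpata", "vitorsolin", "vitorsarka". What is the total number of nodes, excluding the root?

43

For each word, the new-node count is its length minus the longest prefix already in the trie:
  "vitorsar" → 8 new (v, i, t, o, r, s, a, r)
  "ta" → 2 new (t, a)
  "vitormor" → prefix "vitor" already present; 3 new (m, o, r)
  "vitorde" → prefix "vitor" already present; 2 new (d, e)
  "vitorlinlu" → prefix "vitor" already present; 5 new (l, i, n, l, u)
  "vitortaro" → prefix "vitor" already present; 4 new (t, a, r, o)
  "vitorlulinro" → prefix "vitorl" already present; 6 new (u, l, i, n, r, o)
  "vitorfenpata" → prefix "vitor" already present; 7 new (f, e, n, p, a, t, a)
  "vitorsolin" → prefix "vitors" already present; 4 new (o, l, i, n)
  "vitorsarka" → prefix "vitorsar" already present; 2 new (k, a)
Total nodes = 8 + 2 + 3 + 2 + 5 + 4 + 6 + 7 + 4 + 2 = 43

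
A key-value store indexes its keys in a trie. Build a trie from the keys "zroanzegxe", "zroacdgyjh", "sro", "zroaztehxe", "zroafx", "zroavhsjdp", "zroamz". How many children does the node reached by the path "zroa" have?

6

The children of the "zroa" node are the distinct next characters among strings starting with "zroa".
Distinct next characters after "zroa": c, f, m, n, v, z.
That node has 6 child edges.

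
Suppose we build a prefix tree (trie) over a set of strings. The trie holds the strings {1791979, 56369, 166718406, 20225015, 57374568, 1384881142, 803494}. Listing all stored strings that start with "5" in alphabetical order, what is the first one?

56369

Words with prefix "5", in lexicographic order: "56369", "57374568"
Position 1: 56369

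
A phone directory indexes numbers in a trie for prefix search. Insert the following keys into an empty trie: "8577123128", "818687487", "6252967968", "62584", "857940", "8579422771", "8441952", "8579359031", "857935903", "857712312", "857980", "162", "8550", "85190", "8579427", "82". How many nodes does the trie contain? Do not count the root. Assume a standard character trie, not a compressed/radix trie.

Trace insertions, counting only characters that open a new branch:
  "8577123128" → 10 new (8, 5, 7, 7, 1, 2, 3, 1, 2, 8)
  "818687487" → prefix "8" already present; 8 new (1, 8, 6, 8, 7, 4, 8, 7)
  "6252967968" → 10 new (6, 2, 5, 2, 9, 6, 7, 9, 6, 8)
  "62584" → prefix "625" already present; 2 new (8, 4)
  "857940" → prefix "857" already present; 3 new (9, 4, 0)
  "8579422771" → prefix "85794" already present; 5 new (2, 2, 7, 7, 1)
  "8441952" → prefix "8" already present; 6 new (4, 4, 1, 9, 5, 2)
  "8579359031" → prefix "8579" already present; 6 new (3, 5, 9, 0, 3, 1)
  "857935903" → prefix "857935903" already present; 0 new (none)
  "857712312" → prefix "857712312" already present; 0 new (none)
  "857980" → prefix "8579" already present; 2 new (8, 0)
  "162" → 3 new (1, 6, 2)
  "8550" → prefix "85" already present; 2 new (5, 0)
  "85190" → prefix "85" already present; 3 new (1, 9, 0)
  "8579427" → prefix "857942" already present; 1 new (7)
  "82" → prefix "8" already present; 1 new (2)
Total nodes = 10 + 8 + 10 + 2 + 3 + 5 + 6 + 6 + 0 + 0 + 2 + 3 + 2 + 3 + 1 + 1 = 62

62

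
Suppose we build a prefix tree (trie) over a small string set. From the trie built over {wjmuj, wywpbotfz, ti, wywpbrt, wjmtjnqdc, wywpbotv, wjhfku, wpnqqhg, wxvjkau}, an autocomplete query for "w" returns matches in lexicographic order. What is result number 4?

wpnqqhg

DFS of the "w" subtree visits, in order: "wjhfku", "wjmtjnqdc", "wjmuj", "wpnqqhg", "wxvjkau", "wywpbotfz", "wywpbotv", "wywpbrt"
Position 4: wpnqqhg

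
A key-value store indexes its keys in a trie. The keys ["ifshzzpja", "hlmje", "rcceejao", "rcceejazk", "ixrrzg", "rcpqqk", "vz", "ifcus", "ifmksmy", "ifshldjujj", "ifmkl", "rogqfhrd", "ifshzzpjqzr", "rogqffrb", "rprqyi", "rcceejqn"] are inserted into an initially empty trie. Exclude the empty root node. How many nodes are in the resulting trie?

70

Count nodes per top-level branch (shared prefixes stored once):
  'h'-branch (hlmje): 5 nodes
  'i'-branch (ifcus, ifmkl, ifmksmy, ifshldjujj, ifshzzpja, ifshzzpjqzr, ixrrzg): 32 nodes
  'r'-branch (rcceejao, rcceejazk, rcceejqn, rcpqqk, rogqffrb, rogqfhrd, rprqyi): 31 nodes
  'v'-branch (vz): 2 nodes
Sum: 70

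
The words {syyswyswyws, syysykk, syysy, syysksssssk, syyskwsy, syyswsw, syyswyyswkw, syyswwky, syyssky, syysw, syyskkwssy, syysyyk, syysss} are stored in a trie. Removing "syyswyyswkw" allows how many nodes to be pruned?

5

Walk "syyswyyswkw" from the leaf back toward the root, removing each node that no remaining word uses.
The suffix "yswkw" (5 nodes) is used only by "syyswyyswkw"; the node for "syyswy" still has the child "s", so pruning stops there.
Nodes removed: 5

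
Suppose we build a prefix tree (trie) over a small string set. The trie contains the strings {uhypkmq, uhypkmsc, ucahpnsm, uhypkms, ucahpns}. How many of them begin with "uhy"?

3

Filter for entries beginning with "uhy":
Words under "uhy": uhypkmq, uhypkms, uhypkmsc
Count: 3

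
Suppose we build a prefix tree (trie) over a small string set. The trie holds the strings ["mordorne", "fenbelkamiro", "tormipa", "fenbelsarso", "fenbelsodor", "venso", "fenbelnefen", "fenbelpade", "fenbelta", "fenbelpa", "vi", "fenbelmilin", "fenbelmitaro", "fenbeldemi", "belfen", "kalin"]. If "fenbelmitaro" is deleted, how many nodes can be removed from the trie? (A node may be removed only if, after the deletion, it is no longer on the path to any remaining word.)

4

Walk "fenbelmitaro" from the leaf back toward the root, removing each node that no remaining word uses.
The suffix "taro" (4 nodes) is used only by "fenbelmitaro"; the node for "fenbelmi" still has the child "l", so pruning stops there.
Nodes removed: 4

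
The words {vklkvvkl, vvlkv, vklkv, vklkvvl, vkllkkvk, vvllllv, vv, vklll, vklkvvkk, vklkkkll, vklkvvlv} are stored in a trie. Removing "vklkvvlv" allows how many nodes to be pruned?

1

A node on "vklkvvlv"'s path can go only if nothing else ends at it or branches off below it.
The suffix "v" (1 node) is used only by "vklkvvlv"; "vklkvvl" is itself a stored word, so pruning stops there.
Nodes removed: 1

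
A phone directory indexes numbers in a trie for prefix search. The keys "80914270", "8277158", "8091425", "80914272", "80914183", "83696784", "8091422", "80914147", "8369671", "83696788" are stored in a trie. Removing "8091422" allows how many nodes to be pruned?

1

A node on "8091422"'s path can go only if nothing else ends at it or branches off below it.
The suffix "2" (1 node) is used only by "8091422"; the node for "809142" still has the child "7", so pruning stops there.
Nodes removed: 1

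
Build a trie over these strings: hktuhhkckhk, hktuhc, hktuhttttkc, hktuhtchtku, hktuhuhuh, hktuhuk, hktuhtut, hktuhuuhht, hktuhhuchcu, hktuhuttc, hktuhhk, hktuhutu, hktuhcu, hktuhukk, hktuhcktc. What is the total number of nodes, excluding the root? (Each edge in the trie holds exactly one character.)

For each word, the new-node count is its length minus the longest prefix already in the trie:
  "hktuhhkckhk" → 11 new (h, k, t, u, h, h, k, c, k, h, k)
  "hktuhc" → prefix "hktuh" already present; 1 new (c)
  "hktuhttttkc" → prefix "hktuh" already present; 6 new (t, t, t, t, k, c)
  "hktuhtchtku" → prefix "hktuht" already present; 5 new (c, h, t, k, u)
  "hktuhuhuh" → prefix "hktuh" already present; 4 new (u, h, u, h)
  "hktuhuk" → prefix "hktuhu" already present; 1 new (k)
  "hktuhtut" → prefix "hktuht" already present; 2 new (u, t)
  "hktuhuuhht" → prefix "hktuhu" already present; 4 new (u, h, h, t)
  "hktuhhuchcu" → prefix "hktuhh" already present; 5 new (u, c, h, c, u)
  "hktuhuttc" → prefix "hktuhu" already present; 3 new (t, t, c)
  "hktuhhk" → prefix "hktuhhk" already present; 0 new (none)
  "hktuhutu" → prefix "hktuhut" already present; 1 new (u)
  "hktuhcu" → prefix "hktuhc" already present; 1 new (u)
  "hktuhukk" → prefix "hktuhuk" already present; 1 new (k)
  "hktuhcktc" → prefix "hktuhc" already present; 3 new (k, t, c)
Total nodes = 11 + 1 + 6 + 5 + 4 + 1 + 2 + 4 + 5 + 3 + 0 + 1 + 1 + 1 + 3 = 48

48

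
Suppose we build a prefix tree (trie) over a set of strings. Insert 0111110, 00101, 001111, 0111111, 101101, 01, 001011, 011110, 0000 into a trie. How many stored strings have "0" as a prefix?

8

Walk to "0"; the words in its subtree are exactly those with that prefix.
Matches: "0000", "00101", "001011", "001111", "01", "011110", "0111110", "0111111"
Count: 8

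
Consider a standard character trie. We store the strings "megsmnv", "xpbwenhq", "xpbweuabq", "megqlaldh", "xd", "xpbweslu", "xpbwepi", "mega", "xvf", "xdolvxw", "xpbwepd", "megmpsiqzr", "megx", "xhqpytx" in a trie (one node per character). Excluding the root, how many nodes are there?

Count nodes per top-level branch (shared prefixes stored once):
  'm'-branch (mega, megmpsiqzr, megqlaldh, megsmnv, megx): 22 nodes
  'x'-branch (xd, xdolvxw, xhqpytx, xpbwenhq, xpbwepd, xpbwepi, xpbweslu, xpbweuabq, xvf): 32 nodes
Sum: 54

54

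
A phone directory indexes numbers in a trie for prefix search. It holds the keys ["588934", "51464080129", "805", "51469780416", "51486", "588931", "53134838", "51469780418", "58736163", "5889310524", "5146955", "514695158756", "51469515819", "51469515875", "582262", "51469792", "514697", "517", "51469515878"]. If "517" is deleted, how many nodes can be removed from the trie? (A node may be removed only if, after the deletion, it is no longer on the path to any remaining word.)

1

Walk "517" from the leaf back toward the root, removing each node that no remaining word uses.
The suffix "7" (1 node) is used only by "517"; the node for "51" still has the child "4", so pruning stops there.
Nodes removed: 1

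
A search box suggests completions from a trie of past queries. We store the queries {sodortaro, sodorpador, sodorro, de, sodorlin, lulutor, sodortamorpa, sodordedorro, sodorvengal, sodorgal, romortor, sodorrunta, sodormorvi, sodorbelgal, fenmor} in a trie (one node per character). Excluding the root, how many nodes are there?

78

Count nodes per top-level branch (shared prefixes stored once):
  'd'-branch (de): 2 nodes
  'f'-branch (fenmor): 6 nodes
  'l'-branch (lulutor): 7 nodes
  'r'-branch (romortor): 8 nodes
  's'-branch (sodorbelgal, sodordedorro, sodorgal, sodorlin, sodormorvi, sodorpador, sodorro, sodorrunta, sodortamorpa, sodortaro, sodorvengal): 55 nodes
Sum: 78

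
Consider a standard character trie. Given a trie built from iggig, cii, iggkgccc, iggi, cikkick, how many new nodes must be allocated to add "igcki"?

3

The longest prefix of "igcki" already in the trie is "ig" (length 2).
So 5 − 2 = 3 new nodes.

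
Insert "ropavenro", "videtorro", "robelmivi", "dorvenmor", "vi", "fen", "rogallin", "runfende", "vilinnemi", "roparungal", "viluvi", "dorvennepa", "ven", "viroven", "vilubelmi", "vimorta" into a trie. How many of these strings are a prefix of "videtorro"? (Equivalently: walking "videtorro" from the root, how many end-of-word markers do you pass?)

Traverse "videtorro" character by character; count nodes along the way that are marked as word ends.
Prefixes of the query that are stored words: "vi", "videtorro"
Count: 2

2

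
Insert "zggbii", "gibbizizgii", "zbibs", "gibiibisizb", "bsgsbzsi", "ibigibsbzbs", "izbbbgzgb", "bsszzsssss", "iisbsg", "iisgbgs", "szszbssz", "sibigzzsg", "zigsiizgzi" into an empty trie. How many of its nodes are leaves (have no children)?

A leaf is a node with no children — equivalently, the end of a word that is not a proper prefix of any other stored word.
Those words: "bsgsbzsi", "bsszzsssss", "gibbizizgii", "gibiibisizb", "ibigibsbzbs", "iisbsg", "iisgbgs", "izbbbgzgb", "sibigzzsg", "szszbssz", "zbibs", "zggbii", "zigsiizgzi"
Leaf count: 13

13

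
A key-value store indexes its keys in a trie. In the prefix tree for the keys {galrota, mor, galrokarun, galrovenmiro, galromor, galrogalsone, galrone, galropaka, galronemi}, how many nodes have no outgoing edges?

8

A leaf is a node with no children — equivalently, the end of a word that is not a proper prefix of any other stored word.
Those words: "galrogalsone", "galrokarun", "galromor", "galronemi", "galropaka", "galrota", "galrovenmiro", "mor"
Leaf count: 8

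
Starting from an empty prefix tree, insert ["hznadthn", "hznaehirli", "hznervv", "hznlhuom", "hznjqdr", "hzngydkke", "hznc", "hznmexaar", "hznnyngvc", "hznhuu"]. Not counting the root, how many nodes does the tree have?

49

For each word, the new-node count is its length minus the longest prefix already in the trie:
  "hznadthn" → 8 new (h, z, n, a, d, t, h, n)
  "hznaehirli" → prefix "hzna" already present; 6 new (e, h, i, r, l, i)
  "hznervv" → prefix "hzn" already present; 4 new (e, r, v, v)
  "hznlhuom" → prefix "hzn" already present; 5 new (l, h, u, o, m)
  "hznjqdr" → prefix "hzn" already present; 4 new (j, q, d, r)
  "hzngydkke" → prefix "hzn" already present; 6 new (g, y, d, k, k, e)
  "hznc" → prefix "hzn" already present; 1 new (c)
  "hznmexaar" → prefix "hzn" already present; 6 new (m, e, x, a, a, r)
  "hznnyngvc" → prefix "hzn" already present; 6 new (n, y, n, g, v, c)
  "hznhuu" → prefix "hzn" already present; 3 new (h, u, u)
Total nodes = 8 + 6 + 4 + 5 + 4 + 6 + 1 + 6 + 6 + 3 = 49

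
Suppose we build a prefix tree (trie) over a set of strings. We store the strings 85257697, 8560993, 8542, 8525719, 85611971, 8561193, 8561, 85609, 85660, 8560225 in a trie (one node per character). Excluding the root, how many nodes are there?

Trie structure (* marks end of a word):
(root)
└─ 8
   └─ 5
      ├─ 2
      │  └─ 5
      │     └─ 7
      │        ├─ 1
      │        │  └─ 9 *
      │        └─ 6
      │           └─ 9
      │              └─ 7 *
      ├─ 4
      │  └─ 2 *
      └─ 6
         ├─ 0
         │  ├─ 2
         │  │  └─ 2
         │  │     └─ 5 *
         │  └─ 9 *
         │     └─ 9
         │        └─ 3 *
         ├─ 1 *
         │  └─ 1
         │     └─ 9
         │        ├─ 3 *
         │        └─ 7
         │           └─ 1 *
         └─ 6
            └─ 0 *
Counting every labelled node above: 28.

28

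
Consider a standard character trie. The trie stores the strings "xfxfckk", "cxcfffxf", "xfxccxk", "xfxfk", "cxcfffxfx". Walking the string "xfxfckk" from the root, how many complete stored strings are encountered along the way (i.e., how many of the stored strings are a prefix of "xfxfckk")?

Traverse "xfxfckk" character by character; count nodes along the way that are marked as word ends.
Prefixes of the query that are stored words: "xfxfckk"
Count: 1

1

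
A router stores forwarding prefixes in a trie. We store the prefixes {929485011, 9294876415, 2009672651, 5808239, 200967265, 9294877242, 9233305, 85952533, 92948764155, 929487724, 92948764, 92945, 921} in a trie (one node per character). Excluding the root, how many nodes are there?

For each word, the new-node count is its length minus the longest prefix already in the trie:
  "929485011" → 9 new (9, 2, 9, 4, 8, 5, 0, 1, 1)
  "9294876415" → prefix "92948" already present; 5 new (7, 6, 4, 1, 5)
  "2009672651" → 10 new (2, 0, 0, 9, 6, 7, 2, 6, 5, 1)
  "5808239" → 7 new (5, 8, 0, 8, 2, 3, 9)
  "200967265" → prefix "200967265" already present; 0 new (none)
  "9294877242" → prefix "929487" already present; 4 new (7, 2, 4, 2)
  "9233305" → prefix "92" already present; 5 new (3, 3, 3, 0, 5)
  "85952533" → 8 new (8, 5, 9, 5, 2, 5, 3, 3)
  "92948764155" → prefix "9294876415" already present; 1 new (5)
  "929487724" → prefix "929487724" already present; 0 new (none)
  "92948764" → prefix "92948764" already present; 0 new (none)
  "92945" → prefix "9294" already present; 1 new (5)
  "921" → prefix "92" already present; 1 new (1)
Total nodes = 9 + 5 + 10 + 7 + 0 + 4 + 5 + 8 + 1 + 0 + 0 + 1 + 1 = 51

51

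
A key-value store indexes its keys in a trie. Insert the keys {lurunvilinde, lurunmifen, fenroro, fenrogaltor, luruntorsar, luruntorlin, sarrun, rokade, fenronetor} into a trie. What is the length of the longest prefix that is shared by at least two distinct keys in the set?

8

Look for the deepest trie node that still has at least two words in its subtree.
"luruntorlin" and "luruntorsar" agree on "luruntor" (8 characters) before diverging; nothing deeper is shared.
Longest shared-prefix length: 8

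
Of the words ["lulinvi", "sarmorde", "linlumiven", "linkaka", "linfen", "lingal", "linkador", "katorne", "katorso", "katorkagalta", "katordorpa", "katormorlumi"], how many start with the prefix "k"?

5

Filter for entries beginning with "k":
Matches: "katordorpa", "katorkagalta", "katormorlumi", "katorne", "katorso"
Count: 5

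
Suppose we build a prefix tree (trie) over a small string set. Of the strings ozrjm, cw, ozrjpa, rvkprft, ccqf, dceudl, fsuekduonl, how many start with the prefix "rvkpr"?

Filter for entries beginning with "rvkpr":
Words under "rvkpr": rvkprft
Count: 1

1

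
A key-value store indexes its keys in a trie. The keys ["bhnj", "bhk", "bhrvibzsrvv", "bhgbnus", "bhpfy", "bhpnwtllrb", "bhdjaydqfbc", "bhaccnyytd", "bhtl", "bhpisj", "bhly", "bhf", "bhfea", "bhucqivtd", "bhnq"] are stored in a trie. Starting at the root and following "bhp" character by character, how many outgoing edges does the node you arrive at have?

Walk "bhp" from the root, arriving at one node.
Characters that immediately follow "bhp" among the stored strings: {f, i, n}.
That node has 3 child edges.

3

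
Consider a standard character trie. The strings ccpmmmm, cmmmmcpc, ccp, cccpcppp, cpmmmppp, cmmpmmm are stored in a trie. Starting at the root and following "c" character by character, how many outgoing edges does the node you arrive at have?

3

The children of the "c" node are the distinct next characters among strings starting with "c".
Distinct next characters after "c": c, m, p.
That node has 3 child edges.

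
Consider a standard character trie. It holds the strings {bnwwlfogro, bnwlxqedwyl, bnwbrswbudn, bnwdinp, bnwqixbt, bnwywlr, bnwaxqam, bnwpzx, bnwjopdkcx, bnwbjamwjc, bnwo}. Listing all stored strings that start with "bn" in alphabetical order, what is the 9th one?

bnwqixbt

Filter for "bn…" and sort: "bnwaxqam", "bnwbjamwjc", "bnwbrswbudn", "bnwdinp", "bnwjopdkcx", "bnwlxqedwyl", "bnwo", "bnwpzx", "bnwqixbt", "bnwwlfogro", "bnwywlr"
The 9th is bnwqixbt.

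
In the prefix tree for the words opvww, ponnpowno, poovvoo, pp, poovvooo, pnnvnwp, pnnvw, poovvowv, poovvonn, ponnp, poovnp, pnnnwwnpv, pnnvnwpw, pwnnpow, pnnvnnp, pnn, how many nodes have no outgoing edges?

12

Leaves are exactly the stored words that no other stored word extends.
Those words: "opvww", "pnnnwwnpv", "pnnvnnp", "pnnvnwpw", "pnnvw", "ponnpowno", "poovnp", "poovvonn", "poovvooo", "poovvowv", "pp", "pwnnpow"
Leaf count: 12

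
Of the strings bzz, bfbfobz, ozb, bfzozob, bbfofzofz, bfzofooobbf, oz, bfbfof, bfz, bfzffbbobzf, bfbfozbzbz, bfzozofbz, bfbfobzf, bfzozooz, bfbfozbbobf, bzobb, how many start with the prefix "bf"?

11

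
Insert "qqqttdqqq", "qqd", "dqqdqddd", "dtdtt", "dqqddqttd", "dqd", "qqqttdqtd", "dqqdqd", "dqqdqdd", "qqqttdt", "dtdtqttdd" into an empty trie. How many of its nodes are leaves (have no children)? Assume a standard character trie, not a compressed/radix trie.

Leaves are exactly the stored words that no other stored word extends.
Those words: "dqd", "dqqddqttd", "dqqdqddd", "dtdtqttdd", "dtdtt", "qqd", "qqqttdqqq", "qqqttdqtd", "qqqttdt"
Leaf count: 9

9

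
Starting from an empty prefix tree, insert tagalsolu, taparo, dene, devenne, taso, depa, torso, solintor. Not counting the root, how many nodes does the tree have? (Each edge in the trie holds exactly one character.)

38

Insert word by word; a character creates a node only if that edge doesn't already exist:
  "tagalsolu" → 9 new (t, a, g, a, l, s, o, l, u)
  "taparo" → prefix "ta" already present; 4 new (p, a, r, o)
  "dene" → 4 new (d, e, n, e)
  "devenne" → prefix "de" already present; 5 new (v, e, n, n, e)
  "taso" → prefix "ta" already present; 2 new (s, o)
  "depa" → prefix "de" already present; 2 new (p, a)
  "torso" → prefix "t" already present; 4 new (o, r, s, o)
  "solintor" → 8 new (s, o, l, i, n, t, o, r)
Total nodes = 9 + 4 + 4 + 5 + 2 + 2 + 4 + 8 = 38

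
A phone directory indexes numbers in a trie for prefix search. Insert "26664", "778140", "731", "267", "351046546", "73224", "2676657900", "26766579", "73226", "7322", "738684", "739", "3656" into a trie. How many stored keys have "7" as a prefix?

7

Walk to "7"; the words in its subtree are exactly those with that prefix.
Matches: "731", "7322", "73224", "73226", "738684", "739", "778140"
Count: 7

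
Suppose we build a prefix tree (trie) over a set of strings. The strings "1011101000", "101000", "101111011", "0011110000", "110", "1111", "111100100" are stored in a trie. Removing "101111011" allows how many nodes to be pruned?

4

Walk "101111011" from the leaf back toward the root, removing each node that no remaining word uses.
The suffix "1011" (4 nodes) is used only by "101111011"; the node for "10111" still has the child "0", so pruning stops there.
Nodes removed: 4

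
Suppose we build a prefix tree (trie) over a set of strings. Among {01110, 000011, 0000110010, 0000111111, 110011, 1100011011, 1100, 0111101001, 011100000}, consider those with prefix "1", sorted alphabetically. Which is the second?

1100011011

DFS of the "1" subtree visits, in order: "1100", "1100011011", "110011"
Position 2: 1100011011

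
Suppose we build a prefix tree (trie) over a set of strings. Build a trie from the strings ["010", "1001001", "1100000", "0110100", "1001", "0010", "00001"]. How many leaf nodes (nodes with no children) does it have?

6

A leaf is a node with no children — equivalently, the end of a word that is not a proper prefix of any other stored word.
Those words: "00001", "0010", "010", "0110100", "1001001", "1100000"
Leaf count: 6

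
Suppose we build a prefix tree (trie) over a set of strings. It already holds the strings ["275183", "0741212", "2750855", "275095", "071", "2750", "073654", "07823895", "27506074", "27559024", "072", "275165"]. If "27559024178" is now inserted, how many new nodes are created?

"27559024" is already a path in the trie; the remaining "178" must be added.
Each of the 3 remaining characters creates one node.

3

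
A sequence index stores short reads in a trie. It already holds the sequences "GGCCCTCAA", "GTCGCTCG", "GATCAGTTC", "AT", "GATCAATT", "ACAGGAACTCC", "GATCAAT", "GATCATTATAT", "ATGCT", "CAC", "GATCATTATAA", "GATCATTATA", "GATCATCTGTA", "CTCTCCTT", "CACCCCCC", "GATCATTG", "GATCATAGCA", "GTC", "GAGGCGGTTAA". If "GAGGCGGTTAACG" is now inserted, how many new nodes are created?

2

"GAGGCGGTTAA" is already a path in the trie; the remaining "CG" must be added.
New nodes needed: |"GAGGCGGTTAACG"| − 11 = 13 − 11 = 2.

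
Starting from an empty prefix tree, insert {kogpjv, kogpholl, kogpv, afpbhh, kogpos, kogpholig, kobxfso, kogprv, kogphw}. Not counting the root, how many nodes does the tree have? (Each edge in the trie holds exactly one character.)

29

Trie structure (* marks end of a word):
(root)
├─ a
│  └─ f
│     └─ p
│        └─ b
│           └─ h
│              └─ h *
└─ k
   └─ o
      ├─ b
      │  └─ x
      │     └─ f
      │        └─ s
      │           └─ o *
      └─ g
         └─ p
            ├─ h
            │  ├─ o
            │  │  └─ l
            │  │     ├─ i
            │  │     │  └─ g *
            │  │     └─ l *
            │  └─ w *
            ├─ j
            │  └─ v *
            ├─ o
            │  └─ s *
            ├─ r
            │  └─ v *
            └─ v *
Counting every labelled node above: 29.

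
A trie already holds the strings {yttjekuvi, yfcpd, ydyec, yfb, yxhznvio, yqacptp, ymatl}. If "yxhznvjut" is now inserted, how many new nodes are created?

Walking "yxhznvjut" from the root, the first 6 characters ("yxhznv") follow existing edges; "j" is the first miss.
So 9 − 6 = 3 new nodes.

3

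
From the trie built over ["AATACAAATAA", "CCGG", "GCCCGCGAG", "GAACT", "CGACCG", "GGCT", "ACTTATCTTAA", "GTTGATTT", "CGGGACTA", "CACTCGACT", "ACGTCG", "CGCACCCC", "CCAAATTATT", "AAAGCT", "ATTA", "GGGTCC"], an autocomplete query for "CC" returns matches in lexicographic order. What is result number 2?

DFS of the "CC" subtree visits, in order: "CCAAATTATT", "CCGG"
Position 2: CCGG

CCGG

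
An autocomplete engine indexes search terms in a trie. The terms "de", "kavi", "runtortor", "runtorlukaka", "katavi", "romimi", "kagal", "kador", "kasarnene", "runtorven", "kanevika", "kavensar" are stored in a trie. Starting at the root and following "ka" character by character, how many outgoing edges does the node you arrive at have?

6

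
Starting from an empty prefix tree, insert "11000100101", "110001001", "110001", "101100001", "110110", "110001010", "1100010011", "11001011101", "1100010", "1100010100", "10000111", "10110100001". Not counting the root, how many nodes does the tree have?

Insert word by word; a character creates a node only if that edge doesn't already exist:
  "11000100101" → 11 new (1, 1, 0, 0, 0, 1, 0, 0, 1, 0, 1)
  "110001001" → prefix "110001001" already present; 0 new (none)
  "110001" → prefix "110001" already present; 0 new (none)
  "101100001" → prefix "1" already present; 8 new (0, 1, 1, 0, 0, 0, 0, 1)
  "110110" → prefix "110" already present; 3 new (1, 1, 0)
  "110001010" → prefix "1100010" already present; 2 new (1, 0)
  "1100010011" → prefix "110001001" already present; 1 new (1)
  "11001011101" → prefix "1100" already present; 7 new (1, 0, 1, 1, 1, 0, 1)
  "1100010" → prefix "1100010" already present; 0 new (none)
  "1100010100" → prefix "110001010" already present; 1 new (0)
  "10000111" → prefix "10" already present; 6 new (0, 0, 0, 1, 1, 1)
  "10110100001" → prefix "10110" already present; 6 new (1, 0, 0, 0, 0, 1)
Total nodes = 11 + 0 + 0 + 8 + 3 + 2 + 1 + 7 + 0 + 1 + 6 + 6 = 45

45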